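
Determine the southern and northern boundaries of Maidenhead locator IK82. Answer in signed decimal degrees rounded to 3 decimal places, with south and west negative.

12.000, 13.000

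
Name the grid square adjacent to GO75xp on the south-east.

GO85ao

Longitude subsquare x = 23; +1 → 24, wraps to 0 = a, carry into square.
Longitude square 7; +1 → 8.
Latitude subsquare p = 15; −1 → 14 = o.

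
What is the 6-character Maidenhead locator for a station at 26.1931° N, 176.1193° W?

Add 180° to longitude and 90° to latitude: 3.8807, 116.1931.
Field: lon ⌊3.8807/20⌋ = 0 → A; lat ⌊116.1931/10⌋ = 11 → L.
Square: lon ⌊3.8807/2⌋ = 1; lat ⌊6.1931/1⌋ = 6.
Subsquare: lon ⌊1.8807/0.0833333⌋ = 22 → w; lat ⌊0.1931/0.0416667⌋ = 4 → e.

AL16we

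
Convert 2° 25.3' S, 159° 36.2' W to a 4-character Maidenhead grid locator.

BI07

Add 180° to longitude and 90° to latitude: 20.40, 87.58.
Field: 20.40/20 → 1 → B, 87.58/10 → 8 → I; chars BI.
Square: 0.40/2 → 0, 7.58/1 → 7; chars 07.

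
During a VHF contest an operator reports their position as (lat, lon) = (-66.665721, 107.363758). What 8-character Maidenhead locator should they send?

Add 180° to longitude and 90° to latitude: 287.36376, 23.33428.
Field (20°×10°, letters A–R): lon ⌊287.36376/20⌋ = 14 → O; lat ⌊23.33428/10⌋ = 2 → C.
Square (2°×1°, digits 0–9): lon ⌊7.36376/2⌋ = 3; lat ⌊3.33428/1⌋ = 3.
Subsquare (5′×2.5′, letters a–x): lon ⌊1.36376/0.0833333⌋ = 16 → q; lat ⌊0.33428/0.0416667⌋ = 8 → i.
Extended square (30″×15″, digits 0–9): lon ⌊0.03042/0.00833333⌋ = 3; lat ⌊0.00095/0.00416667⌋ = 0.

OC33qi30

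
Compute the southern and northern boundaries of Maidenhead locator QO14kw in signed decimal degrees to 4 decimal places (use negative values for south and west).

54.9167, 54.9583

Field Q=16, O=14: +16·20° lon, +14·10° lat → SW at lon 140°, lat 50°.
Square 1, 4: +1·2° lon, +4·1° lat → SW at lon 142°, lat 54°.
Subsquare k=10, w=22: +10·0.0833333° lon, +22·0.0416667° lat → SW at lon 142.833°, lat 54.9167°.
Cell spans 0.0833333° lon × 0.0416667° lat.
south 54.9167, north 54.9583.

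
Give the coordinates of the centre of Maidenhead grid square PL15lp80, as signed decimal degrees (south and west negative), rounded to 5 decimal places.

25.62708, 122.98750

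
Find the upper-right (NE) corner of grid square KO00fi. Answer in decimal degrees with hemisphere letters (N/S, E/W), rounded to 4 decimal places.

50.3750° N, 20.5000° E

Field K=10, O=14: +10·20° lon, +14·10° lat → SW at lon 20°, lat 50°.
Square 0, 0: +0·2° lon, +0·1° lat → SW at lon 20°, lat 50°.
Subsquare f=5, i=8: +5·0.0833333° lon, +8·0.0416667° lat → SW at lon 20.4167°, lat 50.3333°.
Cell spans 0.0833333° lon × 0.0416667° lat. NE corner is SW corner plus one full cell.
latitude 50.3750° N, longitude 20.5000° E.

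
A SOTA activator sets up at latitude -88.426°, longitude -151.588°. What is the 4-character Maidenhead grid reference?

BA41

Add 180° to longitude and 90° to latitude: 28.41, 1.57.
Field: lon ⌊28.41/20⌋ = 1 → B; lat ⌊1.57/10⌋ = 0 → A.
Square: lon ⌊8.41/2⌋ = 4; lat ⌊1.57/1⌋ = 1.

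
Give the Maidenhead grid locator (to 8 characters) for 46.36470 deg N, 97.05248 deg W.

EN16li37

Offset from 180°W / 90°S: lon 82.94752°, lat 136.36470°.
Field (20°×10°, letters A–R): 82.94752/20 → 4 → E, 136.36470/10 → 13 → N; chars EN.
Square (2°×1°, digits 0–9): 2.94752/2 → 1, 6.36470/1 → 6; chars 16.
Subsquare (5′×2.5′, letters a–x): 0.94752/0.0833333 → 11 → l, 0.36470/0.0416667 → 8 → i; chars li.
Extended square (30″×15″, digits 0–9): 0.03085/0.00833333 → 3, 0.03137/0.00416667 → 7; chars 37.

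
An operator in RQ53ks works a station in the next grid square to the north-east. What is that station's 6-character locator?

Longitude subsquare k = 10; +1 → 11 = l.
Latitude subsquare s = 18; +1 → 19 = t.

RQ53lt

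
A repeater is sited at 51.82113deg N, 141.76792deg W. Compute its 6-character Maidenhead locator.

BO91ct

Offset from 180°W / 90°S: lon 38.2321°, lat 141.8211°.
Field: lon ⌊38.2321/20⌋ = 1 → B; lat ⌊141.8211/10⌋ = 14 → O.
Square: lon ⌊18.2321/2⌋ = 9; lat ⌊1.8211/1⌋ = 1.
Subsquare: lon ⌊0.2321/0.0833333⌋ = 2 → c; lat ⌊0.8211/0.0416667⌋ = 19 → t.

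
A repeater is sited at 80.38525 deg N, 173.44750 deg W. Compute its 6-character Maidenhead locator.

AR30gj

Shift to the Maidenhead origin (180°W, 90°S): lon 6.5525, lat 170.3852.
Field: 6.5525/20 → 0 → A, 170.3852/10 → 17 → R; chars AR.
Square: 6.5525/2 → 3, 0.3852/1 → 0; chars 30.
Subsquare: 0.5525/0.0833333 → 6 → g, 0.3852/0.0416667 → 9 → j; chars gj.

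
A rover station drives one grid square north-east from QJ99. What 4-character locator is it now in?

RK00

Longitude square 9; +1 → 10, wraps to 0, carry into field.
Longitude field Q = 16; +1 → 17 = R.
Latitude square 9; +1 → 10, wraps to 0, carry into field.
Latitude field J = 9; +1 → 10 = K.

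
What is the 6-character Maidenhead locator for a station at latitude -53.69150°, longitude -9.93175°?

ID56ah

Shift to the Maidenhead origin (180°W, 90°S): lon 170.0683, lat 36.3085.
Field: 170.0683/20 → 8 → I, 36.3085/10 → 3 → D; chars ID.
Square: 10.0683/2 → 5, 6.3085/1 → 6; chars 56.
Subsquare: 0.0683/0.0833333 → 0 → a, 0.3085/0.0416667 → 7 → h; chars ah.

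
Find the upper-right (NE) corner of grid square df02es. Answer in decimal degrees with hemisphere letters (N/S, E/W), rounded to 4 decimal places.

37.2083° S, 119.5833° W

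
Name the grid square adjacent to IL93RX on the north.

IL94ra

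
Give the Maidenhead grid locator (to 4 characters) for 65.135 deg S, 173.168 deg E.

Add 180° to longitude and 90° to latitude: 353.17, 24.86.
Field (20°×10°, letters A–R): lon ⌊353.17/20⌋ = 17 → R; lat ⌊24.86/10⌋ = 2 → C.
Square (2°×1°, digits 0–9): lon ⌊13.17/2⌋ = 6; lat ⌊4.86/1⌋ = 4.

RC64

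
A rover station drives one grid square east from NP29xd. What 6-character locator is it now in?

NP39ad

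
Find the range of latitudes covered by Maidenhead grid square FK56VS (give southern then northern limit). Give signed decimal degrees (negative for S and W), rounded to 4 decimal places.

16.7500, 16.7917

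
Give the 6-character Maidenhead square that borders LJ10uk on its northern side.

Latitude subsquare k = 10; +1 → 11 = l.
The longitude characters are unchanged.

LJ10ul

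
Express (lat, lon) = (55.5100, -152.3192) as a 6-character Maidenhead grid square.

BO35um

Offset from 180°W / 90°S: lon 27.6808°, lat 145.5100°.
Field (20°×10°, letters A–R): 27.6808/20 → 1 → B, 145.5100/10 → 14 → O; chars BO.
Square (2°×1°, digits 0–9): 7.6808/2 → 3, 5.5100/1 → 5; chars 35.
Subsquare (5′×2.5′, letters a–x): 1.6808/0.0833333 → 20 → u, 0.5100/0.0416667 → 12 → m; chars um.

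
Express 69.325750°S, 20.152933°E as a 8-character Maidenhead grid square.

Offset from 180°W / 90°S: lon 200.15293°, lat 20.67425°.
Field: 200.15293/20 → 10 → K, 20.67425/10 → 2 → C; chars KC.
Square: 0.15293/2 → 0, 0.67425/1 → 0; chars 00.
Subsquare: 0.15293/0.0833333 → 1 → b, 0.67425/0.0416667 → 16 → q; chars bq.
Extended square: 0.06960/0.00833333 → 8, 0.00758/0.00416667 → 1; chars 81.

KC00bq81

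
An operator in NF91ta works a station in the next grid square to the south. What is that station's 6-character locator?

NF90tx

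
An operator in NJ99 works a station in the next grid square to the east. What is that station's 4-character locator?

OJ09

Longitude square 9; +1 → 10, wraps to 0, carry into field.
Longitude field N = 13; +1 → 14 = O.
The latitude characters are unchanged.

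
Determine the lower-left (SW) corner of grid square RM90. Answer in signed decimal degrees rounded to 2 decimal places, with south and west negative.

30.00, 178.00

Field R=17, M=12: +17·20° lon, +12·10° lat → SW at lon 160°, lat 30°.
Square 9, 0: +9·2° lon, +0·1° lat → SW at lon 178°, lat 30°.
latitude 30.00, longitude 178.00.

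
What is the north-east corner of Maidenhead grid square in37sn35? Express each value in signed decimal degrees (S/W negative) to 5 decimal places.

47.56667, -12.46667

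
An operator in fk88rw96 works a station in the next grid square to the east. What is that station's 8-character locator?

FK88sw06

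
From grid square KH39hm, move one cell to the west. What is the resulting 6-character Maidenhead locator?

KH39gm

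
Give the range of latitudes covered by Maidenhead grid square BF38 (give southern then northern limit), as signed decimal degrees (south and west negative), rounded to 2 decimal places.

-32.00, -31.00

Field B=1, F=5: +1·20° lon, +5·10° lat → SW at lon -160°, lat -40°.
Square 3, 8: +3·2° lon, +8·1° lat → SW at lon -154°, lat -32°.
Cell spans 2° lon × 1° lat.
south -32.00, north -31.00.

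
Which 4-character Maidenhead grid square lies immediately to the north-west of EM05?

DM96

Longitude square 0; −1 → -1, wraps to 9, carry into field.
Longitude field E = 4; −1 → 3 = D.
Latitude square 5; +1 → 6.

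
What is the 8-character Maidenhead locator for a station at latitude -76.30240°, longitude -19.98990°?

Add 180° to longitude and 90° to latitude: 160.01010, 13.69760.
Field: 160.01010/20 → 8 → I, 13.69760/10 → 1 → B; chars IB.
Square: 0.01010/2 → 0, 3.69760/1 → 3; chars 03.
Subsquare: 0.01010/0.0833333 → 0 → a, 0.69760/0.0416667 → 16 → q; chars aq.
Extended square: 0.01010/0.00833333 → 1, 0.03093/0.00416667 → 7; chars 17.

IB03aq17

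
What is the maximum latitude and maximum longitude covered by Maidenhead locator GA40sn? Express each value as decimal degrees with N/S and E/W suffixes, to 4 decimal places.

89.4167° S, 50.4167° W

Field G=6, A=0: +6·20° lon, +0·10° lat → SW at lon -60°, lat -90°.
Square 4, 0: +4·2° lon, +0·1° lat → SW at lon -52°, lat -90°.
Subsquare s=18, n=13: +18·0.0833333° lon, +13·0.0416667° lat → SW at lon -50.5°, lat -89.4583°.
Cell spans 0.0833333° lon × 0.0416667° lat. NE corner is SW corner plus one full cell.
latitude 89.4167° S, longitude 50.4167° W.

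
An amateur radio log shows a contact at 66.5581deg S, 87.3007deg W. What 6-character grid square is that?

EC63ik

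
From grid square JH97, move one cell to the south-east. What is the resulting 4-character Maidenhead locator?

KH06

Longitude square 9; +1 → 10, wraps to 0, carry into field.
Longitude field J = 9; +1 → 10 = K.
Latitude square 7; −1 → 6.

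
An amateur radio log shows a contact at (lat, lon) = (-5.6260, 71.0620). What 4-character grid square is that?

Shift to the Maidenhead origin (180°W, 90°S): lon 251.06, lat 84.37.
Field (20°×10°, letters A–R): lon ⌊251.06/20⌋ = 12 → M; lat ⌊84.37/10⌋ = 8 → I.
Square (2°×1°, digits 0–9): lon ⌊11.06/2⌋ = 5; lat ⌊4.37/1⌋ = 4.

MI54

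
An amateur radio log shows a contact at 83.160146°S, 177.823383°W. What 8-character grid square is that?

Offset from 180°W / 90°S: lon 2.17662°, lat 6.83985°.
Field: lon ⌊2.17662/20⌋ = 0 → A; lat ⌊6.83985/10⌋ = 0 → A.
Square: lon ⌊2.17662/2⌋ = 1; lat ⌊6.83985/1⌋ = 6.
Subsquare: lon ⌊0.17662/0.0833333⌋ = 2 → c; lat ⌊0.83985/0.0416667⌋ = 20 → u.
Extended square: lon ⌊0.00995/0.00833333⌋ = 1; lat ⌊0.00652/0.00416667⌋ = 1.

AA16cu11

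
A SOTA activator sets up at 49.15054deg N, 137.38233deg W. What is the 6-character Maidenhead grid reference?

CN19hd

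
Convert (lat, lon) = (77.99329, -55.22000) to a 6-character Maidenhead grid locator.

Shift to the Maidenhead origin (180°W, 90°S): lon 124.7800, lat 167.9933.
Field: 124.7800/20 → 6 → G, 167.9933/10 → 16 → Q; chars GQ.
Square: 4.7800/2 → 2, 7.9933/1 → 7; chars 27.
Subsquare: 0.7800/0.0833333 → 9 → j, 0.9933/0.0416667 → 23 → x; chars jx.

GQ27jx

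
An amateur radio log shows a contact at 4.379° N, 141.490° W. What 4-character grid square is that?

Add 180° to longitude and 90° to latitude: 38.51, 94.38.
Field: lon ⌊38.51/20⌋ = 1 → B; lat ⌊94.38/10⌋ = 9 → J.
Square: lon ⌊18.51/2⌋ = 9; lat ⌊4.38/1⌋ = 4.

BJ94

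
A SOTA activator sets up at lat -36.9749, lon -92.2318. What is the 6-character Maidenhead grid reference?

Offset from 180°W / 90°S: lon 87.7682°, lat 53.0251°.
Field (20°×10°, letters A–R): lon ⌊87.7682/20⌋ = 4 → E; lat ⌊53.0251/10⌋ = 5 → F.
Square (2°×1°, digits 0–9): lon ⌊7.7682/2⌋ = 3; lat ⌊3.0251/1⌋ = 3.
Subsquare (5′×2.5′, letters a–x): lon ⌊1.7682/0.0833333⌋ = 21 → v; lat ⌊0.0251/0.0416667⌋ = 0 → a.

EF33va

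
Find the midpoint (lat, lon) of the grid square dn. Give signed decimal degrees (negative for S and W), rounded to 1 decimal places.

Field D=3, N=13: +3·20° lon, +13·10° lat → SW at lon -120°, lat 40°.
Cell spans 20° lon × 10° lat. Centre is SW corner plus half of each.
latitude 45.0, longitude -110.0.

45.0, -110.0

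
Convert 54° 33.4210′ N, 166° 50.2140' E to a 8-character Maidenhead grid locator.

Shift to the Maidenhead origin (180°W, 90°S): lon 346.83690, lat 144.55702.
Field: lon ⌊346.83690/20⌋ = 17 → R; lat ⌊144.55702/10⌋ = 14 → O.
Square: lon ⌊6.83690/2⌋ = 3; lat ⌊4.55702/1⌋ = 4.
Subsquare: lon ⌊0.83690/0.0833333⌋ = 10 → k; lat ⌊0.55702/0.0416667⌋ = 13 → n.
Extended square: lon ⌊0.00357/0.00833333⌋ = 0; lat ⌊0.01535/0.00416667⌋ = 3.

RO34kn03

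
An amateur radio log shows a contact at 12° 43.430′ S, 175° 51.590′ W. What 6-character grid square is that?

Offset from 180°W / 90°S: lon 4.1402°, lat 77.2762°.
Field (20°×10°, letters A–R): 4.1402/20 → 0 → A, 77.2762/10 → 7 → H; chars AH.
Square (2°×1°, digits 0–9): 4.1402/2 → 2, 7.2762/1 → 7; chars 27.
Subsquare (5′×2.5′, letters a–x): 0.1402/0.0833333 → 1 → b, 0.2762/0.0416667 → 6 → g; chars bg.

AH27bg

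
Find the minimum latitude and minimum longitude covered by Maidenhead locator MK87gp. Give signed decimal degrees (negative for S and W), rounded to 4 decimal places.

Field M=12, K=10: +12·20° lon, +10·10° lat → SW at lon 60°, lat 10°.
Square 8, 7: +8·2° lon, +7·1° lat → SW at lon 76°, lat 17°.
Subsquare g=6, p=15: +6·0.0833333° lon, +15·0.0416667° lat → SW at lon 76.5°, lat 17.625°.
latitude 17.6250, longitude 76.5000.

17.6250, 76.5000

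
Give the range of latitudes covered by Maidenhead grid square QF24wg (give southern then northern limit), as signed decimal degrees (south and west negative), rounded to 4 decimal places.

-35.7500, -35.7083

Field Q=16, F=5: +16·20° lon, +5·10° lat → SW at lon 140°, lat -40°.
Square 2, 4: +2·2° lon, +4·1° lat → SW at lon 144°, lat -36°.
Subsquare w=22, g=6: +22·0.0833333° lon, +6·0.0416667° lat → SW at lon 145.833°, lat -35.75°.
Cell spans 0.0833333° lon × 0.0416667° lat.
south -35.7500, north -35.7083.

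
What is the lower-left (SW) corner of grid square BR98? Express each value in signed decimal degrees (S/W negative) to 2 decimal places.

Field B=1, R=17: +1·20° lon, +17·10° lat → SW at lon -160°, lat 80°.
Square 9, 8: +9·2° lon, +8·1° lat → SW at lon -142°, lat 88°.
latitude 88.00, longitude -142.00.

88.00, -142.00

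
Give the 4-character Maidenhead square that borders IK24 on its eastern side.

IK34

Longitude square 2; +1 → 3.
The latitude characters are unchanged.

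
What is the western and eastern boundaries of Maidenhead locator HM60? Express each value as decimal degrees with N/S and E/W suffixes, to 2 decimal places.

28.00° W, 26.00° W

Field H=7, M=12: +7·20° lon, +12·10° lat → SW at lon -40°, lat 30°.
Square 6, 0: +6·2° lon, +0·1° lat → SW at lon -28°, lat 30°.
Cell spans 2° lon × 1° lat.
west 28.00° W, east 26.00° W.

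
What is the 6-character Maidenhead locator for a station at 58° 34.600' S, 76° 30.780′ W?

FD11rk

Shift to the Maidenhead origin (180°W, 90°S): lon 103.4870, lat 31.4233.
Field: lon ⌊103.4870/20⌋ = 5 → F; lat ⌊31.4233/10⌋ = 3 → D.
Square: lon ⌊3.4870/2⌋ = 1; lat ⌊1.4233/1⌋ = 1.
Subsquare: lon ⌊1.4870/0.0833333⌋ = 17 → r; lat ⌊0.4233/0.0416667⌋ = 10 → k.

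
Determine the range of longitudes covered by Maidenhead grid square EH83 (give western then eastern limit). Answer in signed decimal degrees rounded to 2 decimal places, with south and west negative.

-84.00, -82.00

Field E=4, H=7: +4·20° lon, +7·10° lat → SW at lon -100°, lat -20°.
Square 8, 3: +8·2° lon, +3·1° lat → SW at lon -84°, lat -17°.
Cell spans 2° lon × 1° lat.
west -84.00, east -82.00.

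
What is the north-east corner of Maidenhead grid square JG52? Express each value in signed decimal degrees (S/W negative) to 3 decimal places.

-27.000, 12.000

Field J=9, G=6: +9·20° lon, +6·10° lat → SW at lon 0°, lat -30°.
Square 5, 2: +5·2° lon, +2·1° lat → SW at lon 10°, lat -28°.
Cell spans 2° lon × 1° lat. NE corner is SW corner plus one full cell.
latitude -27.000, longitude 12.000.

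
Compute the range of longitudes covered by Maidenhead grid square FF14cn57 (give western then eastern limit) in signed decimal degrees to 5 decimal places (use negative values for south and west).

-77.79167, -77.78333

Field F=5, F=5: +5·20° lon, +5·10° lat → SW at lon -80°, lat -40°.
Square 1, 4: +1·2° lon, +4·1° lat → SW at lon -78°, lat -36°.
Subsquare c=2, n=13: +2·0.0833333° lon, +13·0.0416667° lat → SW at lon -77.8333°, lat -35.4583°.
Extended square 5, 7: +5·0.00833333° lon, +7·0.00416667° lat → SW at lon -77.7917°, lat -35.4292°.
Cell spans 0.00833333° lon × 0.00416667° lat.
west -77.79167, east -77.78333.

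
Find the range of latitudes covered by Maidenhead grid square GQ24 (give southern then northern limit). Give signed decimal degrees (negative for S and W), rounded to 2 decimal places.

Field G=6, Q=16: +6·20° lon, +16·10° lat → SW at lon -60°, lat 70°.
Square 2, 4: +2·2° lon, +4·1° lat → SW at lon -56°, lat 74°.
Cell spans 2° lon × 1° lat.
south 74.00, north 75.00.

74.00, 75.00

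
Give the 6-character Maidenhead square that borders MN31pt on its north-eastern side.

Longitude subsquare p = 15; +1 → 16 = q.
Latitude subsquare t = 19; +1 → 20 = u.

MN31qu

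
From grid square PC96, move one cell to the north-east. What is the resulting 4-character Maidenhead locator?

QC07

Longitude square 9; +1 → 10, wraps to 0, carry into field.
Longitude field P = 15; +1 → 16 = Q.
Latitude square 6; +1 → 7.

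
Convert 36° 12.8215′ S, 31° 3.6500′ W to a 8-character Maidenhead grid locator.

Offset from 180°W / 90°S: lon 148.93917°, lat 53.78631°.
Field (20°×10°, letters A–R): lon ⌊148.93917/20⌋ = 7 → H; lat ⌊53.78631/10⌋ = 5 → F.
Square (2°×1°, digits 0–9): lon ⌊8.93917/2⌋ = 4; lat ⌊3.78631/1⌋ = 3.
Subsquare (5′×2.5′, letters a–x): lon ⌊0.93917/0.0833333⌋ = 11 → l; lat ⌊0.78631/0.0416667⌋ = 18 → s.
Extended square (30″×15″, digits 0–9): lon ⌊0.02250/0.00833333⌋ = 2; lat ⌊0.03631/0.00416667⌋ = 8.

HF43ls28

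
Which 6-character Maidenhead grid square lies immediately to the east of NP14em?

NP14fm

Longitude subsquare e = 4; +1 → 5 = f.
The latitude characters are unchanged.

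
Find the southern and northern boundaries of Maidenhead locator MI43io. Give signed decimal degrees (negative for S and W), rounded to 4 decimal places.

-6.4167, -6.3750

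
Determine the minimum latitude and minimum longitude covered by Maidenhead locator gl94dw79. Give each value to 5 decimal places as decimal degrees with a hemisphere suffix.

24.95417° N, 41.69167° W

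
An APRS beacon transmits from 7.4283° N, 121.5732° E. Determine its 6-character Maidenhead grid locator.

Offset from 180°W / 90°S: lon 301.5732°, lat 97.4283°.
Field: lon ⌊301.5732/20⌋ = 15 → P; lat ⌊97.4283/10⌋ = 9 → J.
Square: lon ⌊1.5732/2⌋ = 0; lat ⌊7.4283/1⌋ = 7.
Subsquare: lon ⌊1.5732/0.0833333⌋ = 18 → s; lat ⌊0.4283/0.0416667⌋ = 10 → k.

PJ07sk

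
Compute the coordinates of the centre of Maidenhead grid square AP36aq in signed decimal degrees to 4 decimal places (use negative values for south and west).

Field A=0, P=15: +0·20° lon, +15·10° lat → SW at lon -180°, lat 60°.
Square 3, 6: +3·2° lon, +6·1° lat → SW at lon -174°, lat 66°.
Subsquare a=0, q=16: +0·0.0833333° lon, +16·0.0416667° lat → SW at lon -174°, lat 66.6667°.
Cell spans 0.0833333° lon × 0.0416667° lat. Centre is SW corner plus half of each.
latitude 66.6875, longitude -173.9583.

66.6875, -173.9583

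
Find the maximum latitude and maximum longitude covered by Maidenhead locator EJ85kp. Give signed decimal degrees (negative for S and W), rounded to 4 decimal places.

Field E=4, J=9: +4·20° lon, +9·10° lat → SW at lon -100°, lat 0°.
Square 8, 5: +8·2° lon, +5·1° lat → SW at lon -84°, lat 5°.
Subsquare k=10, p=15: +10·0.0833333° lon, +15·0.0416667° lat → SW at lon -83.1667°, lat 5.625°.
Cell spans 0.0833333° lon × 0.0416667° lat. NE corner is SW corner plus one full cell.
latitude 5.6667, longitude -83.0833.

5.6667, -83.0833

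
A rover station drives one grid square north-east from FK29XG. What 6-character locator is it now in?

Longitude subsquare x = 23; +1 → 24, wraps to 0 = a, carry into square.
Longitude square 2; +1 → 3.
Latitude subsquare g = 6; +1 → 7 = h.

FK39ah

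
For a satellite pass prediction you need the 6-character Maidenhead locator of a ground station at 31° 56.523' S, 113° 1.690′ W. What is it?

DF38lb

Add 180° to longitude and 90° to latitude: 66.9718, 58.0580.
Field: lon ⌊66.9718/20⌋ = 3 → D; lat ⌊58.0580/10⌋ = 5 → F.
Square: lon ⌊6.9718/2⌋ = 3; lat ⌊8.0580/1⌋ = 8.
Subsquare: lon ⌊0.9718/0.0833333⌋ = 11 → l; lat ⌊0.0580/0.0416667⌋ = 1 → b.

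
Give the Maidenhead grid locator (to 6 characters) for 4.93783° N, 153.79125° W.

BJ34cw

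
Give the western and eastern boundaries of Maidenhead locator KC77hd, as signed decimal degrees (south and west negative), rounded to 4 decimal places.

Field K=10, C=2: +10·20° lon, +2·10° lat → SW at lon 20°, lat -70°.
Square 7, 7: +7·2° lon, +7·1° lat → SW at lon 34°, lat -63°.
Subsquare h=7, d=3: +7·0.0833333° lon, +3·0.0416667° lat → SW at lon 34.5833°, lat -62.875°.
Cell spans 0.0833333° lon × 0.0416667° lat.
west 34.5833, east 34.6667.

34.5833, 34.6667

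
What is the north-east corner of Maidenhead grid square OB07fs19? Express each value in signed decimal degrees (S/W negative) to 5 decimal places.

-72.20833, 100.43333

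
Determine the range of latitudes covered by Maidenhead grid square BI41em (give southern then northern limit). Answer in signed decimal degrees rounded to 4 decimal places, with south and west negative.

Field B=1, I=8: +1·20° lon, +8·10° lat → SW at lon -160°, lat -10°.
Square 4, 1: +4·2° lon, +1·1° lat → SW at lon -152°, lat -9°.
Subsquare e=4, m=12: +4·0.0833333° lon, +12·0.0416667° lat → SW at lon -151.667°, lat -8.5°.
Cell spans 0.0833333° lon × 0.0416667° lat.
south -8.5000, north -8.4583.

-8.5000, -8.4583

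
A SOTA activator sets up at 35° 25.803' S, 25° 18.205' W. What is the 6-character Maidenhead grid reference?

Add 180° to longitude and 90° to latitude: 154.6966, 54.5699.
Field (20°×10°, letters A–R): lon ⌊154.6966/20⌋ = 7 → H; lat ⌊54.5699/10⌋ = 5 → F.
Square (2°×1°, digits 0–9): lon ⌊14.6966/2⌋ = 7; lat ⌊4.5699/1⌋ = 4.
Subsquare (5′×2.5′, letters a–x): lon ⌊0.6966/0.0833333⌋ = 8 → i; lat ⌊0.5699/0.0416667⌋ = 13 → n.

HF74in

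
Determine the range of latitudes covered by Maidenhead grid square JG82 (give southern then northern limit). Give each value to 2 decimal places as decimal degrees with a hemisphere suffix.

28.00° S, 27.00° S

Field J=9, G=6: +9·20° lon, +6·10° lat → SW at lon 0°, lat -30°.
Square 8, 2: +8·2° lon, +2·1° lat → SW at lon 16°, lat -28°.
Cell spans 2° lon × 1° lat.
south 28.00° S, north 27.00° S.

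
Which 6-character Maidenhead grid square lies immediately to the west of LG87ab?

LG77xb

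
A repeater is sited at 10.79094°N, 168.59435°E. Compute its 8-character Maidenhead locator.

RK40hs19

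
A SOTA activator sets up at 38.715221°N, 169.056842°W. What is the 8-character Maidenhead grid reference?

AM58lr31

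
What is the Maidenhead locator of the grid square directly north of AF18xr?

AF18xs

Latitude subsquare r = 17; +1 → 18 = s.
The longitude characters are unchanged.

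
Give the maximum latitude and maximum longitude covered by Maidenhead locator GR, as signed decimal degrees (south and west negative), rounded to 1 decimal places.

90.0, -40.0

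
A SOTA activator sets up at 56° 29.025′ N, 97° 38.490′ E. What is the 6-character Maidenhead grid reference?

NO86tl

Add 180° to longitude and 90° to latitude: 277.6415, 146.4837.
Field (20°×10°, letters A–R): 277.6415/20 → 13 → N, 146.4837/10 → 14 → O; chars NO.
Square (2°×1°, digits 0–9): 17.6415/2 → 8, 6.4837/1 → 6; chars 86.
Subsquare (5′×2.5′, letters a–x): 1.6415/0.0833333 → 19 → t, 0.4837/0.0416667 → 11 → l; chars tl.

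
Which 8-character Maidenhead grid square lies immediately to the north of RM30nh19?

RM30ni10

Latitude extended square 9; +1 → 10, wraps to 0, carry into subsquare.
Latitude subsquare h = 7; +1 → 8 = i.
The longitude characters are unchanged.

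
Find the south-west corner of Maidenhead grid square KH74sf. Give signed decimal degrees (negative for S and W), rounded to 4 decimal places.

-15.7917, 35.5000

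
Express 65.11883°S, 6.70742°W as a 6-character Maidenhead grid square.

Shift to the Maidenhead origin (180°W, 90°S): lon 173.2926, lat 24.8812.
Field (20°×10°, letters A–R): 173.2926/20 → 8 → I, 24.8812/10 → 2 → C; chars IC.
Square (2°×1°, digits 0–9): 13.2926/2 → 6, 4.8812/1 → 4; chars 64.
Subsquare (5′×2.5′, letters a–x): 1.2926/0.0833333 → 15 → p, 0.8812/0.0416667 → 21 → v; chars pv.

IC64pv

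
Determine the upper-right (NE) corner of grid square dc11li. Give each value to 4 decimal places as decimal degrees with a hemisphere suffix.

Field D=3, C=2: +3·20° lon, +2·10° lat → SW at lon -120°, lat -70°.
Square 1, 1: +1·2° lon, +1·1° lat → SW at lon -118°, lat -69°.
Subsquare l=11, i=8: +11·0.0833333° lon, +8·0.0416667° lat → SW at lon -117.083°, lat -68.6667°.
Cell spans 0.0833333° lon × 0.0416667° lat. NE corner is SW corner plus one full cell.
latitude 68.6250° S, longitude 117.0000° W.

68.6250° S, 117.0000° W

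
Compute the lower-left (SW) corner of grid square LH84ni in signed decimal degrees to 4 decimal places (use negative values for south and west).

Field L=11, H=7: +11·20° lon, +7·10° lat → SW at lon 40°, lat -20°.
Square 8, 4: +8·2° lon, +4·1° lat → SW at lon 56°, lat -16°.
Subsquare n=13, i=8: +13·0.0833333° lon, +8·0.0416667° lat → SW at lon 57.0833°, lat -15.6667°.
latitude -15.6667, longitude 57.0833.

-15.6667, 57.0833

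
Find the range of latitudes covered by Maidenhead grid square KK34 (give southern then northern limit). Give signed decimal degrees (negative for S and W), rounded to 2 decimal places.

14.00, 15.00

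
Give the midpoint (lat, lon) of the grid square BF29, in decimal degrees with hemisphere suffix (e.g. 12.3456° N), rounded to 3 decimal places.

30.500° S, 155.000° W

Field B=1, F=5: +1·20° lon, +5·10° lat → SW at lon -160°, lat -40°.
Square 2, 9: +2·2° lon, +9·1° lat → SW at lon -156°, lat -31°.
Cell spans 2° lon × 1° lat. Centre is SW corner plus half of each.
latitude 30.500° S, longitude 155.000° W.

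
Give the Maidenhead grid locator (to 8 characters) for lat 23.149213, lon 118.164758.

OL93bd95

Shift to the Maidenhead origin (180°W, 90°S): lon 298.16476, lat 113.14921.
Field: 298.16476/20 → 14 → O, 113.14921/10 → 11 → L; chars OL.
Square: 18.16476/2 → 9, 3.14921/1 → 3; chars 93.
Subsquare: 0.16476/0.0833333 → 1 → b, 0.14921/0.0416667 → 3 → d; chars bd.
Extended square: 0.08142/0.00833333 → 9, 0.02421/0.00416667 → 5; chars 95.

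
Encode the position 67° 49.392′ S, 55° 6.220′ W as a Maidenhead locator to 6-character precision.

Add 180° to longitude and 90° to latitude: 124.8963, 22.1768.
Field: 124.8963/20 → 6 → G, 22.1768/10 → 2 → C; chars GC.
Square: 4.8963/2 → 2, 2.1768/1 → 2; chars 22.
Subsquare: 0.8963/0.0833333 → 10 → k, 0.1768/0.0416667 → 4 → e; chars ke.

GC22ke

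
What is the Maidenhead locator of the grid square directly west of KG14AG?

Longitude subsquare a = 0; −1 → -1, wraps to 23 = x, carry into square.
Longitude square 1; −1 → 0.
The latitude characters are unchanged.

KG04xg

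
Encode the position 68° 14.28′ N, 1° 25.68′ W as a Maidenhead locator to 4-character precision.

IP98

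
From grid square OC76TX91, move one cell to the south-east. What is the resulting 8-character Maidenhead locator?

Longitude extended square 9; +1 → 10, wraps to 0, carry into subsquare.
Longitude subsquare t = 19; +1 → 20 = u.
Latitude extended square 1; −1 → 0.

OC76ux00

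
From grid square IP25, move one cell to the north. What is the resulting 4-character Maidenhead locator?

Latitude square 5; +1 → 6.
The longitude characters are unchanged.

IP26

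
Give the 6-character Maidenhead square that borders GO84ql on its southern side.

Latitude subsquare l = 11; −1 → 10 = k.
The longitude characters are unchanged.

GO84qk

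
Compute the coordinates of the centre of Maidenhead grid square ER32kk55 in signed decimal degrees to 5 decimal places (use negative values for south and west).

82.43958, -93.12083

Field E=4, R=17: +4·20° lon, +17·10° lat → SW at lon -100°, lat 80°.
Square 3, 2: +3·2° lon, +2·1° lat → SW at lon -94°, lat 82°.
Subsquare k=10, k=10: +10·0.0833333° lon, +10·0.0416667° lat → SW at lon -93.1667°, lat 82.4167°.
Extended square 5, 5: +5·0.00833333° lon, +5·0.00416667° lat → SW at lon -93.125°, lat 82.4375°.
Cell spans 0.00833333° lon × 0.00416667° lat. Centre is SW corner plus half of each.
latitude 82.43958, longitude -93.12083.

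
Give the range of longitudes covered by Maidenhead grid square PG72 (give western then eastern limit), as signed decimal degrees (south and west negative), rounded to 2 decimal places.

134.00, 136.00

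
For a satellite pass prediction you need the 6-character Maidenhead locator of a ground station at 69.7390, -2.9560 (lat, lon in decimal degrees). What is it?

IP89mr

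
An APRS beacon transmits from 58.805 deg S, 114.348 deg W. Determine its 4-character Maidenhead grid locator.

Offset from 180°W / 90°S: lon 65.65°, lat 31.20°.
Field: lon ⌊65.65/20⌋ = 3 → D; lat ⌊31.20/10⌋ = 3 → D.
Square: lon ⌊5.65/2⌋ = 2; lat ⌊1.20/1⌋ = 1.

DD21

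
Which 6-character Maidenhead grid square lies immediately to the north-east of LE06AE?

Longitude subsquare a = 0; +1 → 1 = b.
Latitude subsquare e = 4; +1 → 5 = f.

LE06bf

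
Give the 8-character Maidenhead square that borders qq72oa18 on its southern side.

Latitude extended square 8; −1 → 7.
The longitude characters are unchanged.

QQ72oa17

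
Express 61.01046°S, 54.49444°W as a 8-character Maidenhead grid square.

GC28sx07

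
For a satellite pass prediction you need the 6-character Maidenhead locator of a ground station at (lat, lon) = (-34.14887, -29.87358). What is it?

Shift to the Maidenhead origin (180°W, 90°S): lon 150.1264, lat 55.8511.
Field: 150.1264/20 → 7 → H, 55.8511/10 → 5 → F; chars HF.
Square: 10.1264/2 → 5, 5.8511/1 → 5; chars 55.
Subsquare: 0.1264/0.0833333 → 1 → b, 0.8511/0.0416667 → 20 → u; chars bu.

HF55bu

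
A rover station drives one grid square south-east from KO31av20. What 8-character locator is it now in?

KO31au39

Longitude extended square 2; +1 → 3.
Latitude extended square 0; −1 → -1, wraps to 9, carry into subsquare.
Latitude subsquare v = 21; −1 → 20 = u.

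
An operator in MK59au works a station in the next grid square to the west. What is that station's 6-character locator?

Longitude subsquare a = 0; −1 → -1, wraps to 23 = x, carry into square.
Longitude square 5; −1 → 4.
The latitude characters are unchanged.

MK49xu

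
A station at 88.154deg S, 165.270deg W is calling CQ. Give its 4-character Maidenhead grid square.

AA71

Shift to the Maidenhead origin (180°W, 90°S): lon 14.73, lat 1.85.
Field: 14.73/20 → 0 → A, 1.85/10 → 0 → A; chars AA.
Square: 14.73/2 → 7, 1.85/1 → 1; chars 71.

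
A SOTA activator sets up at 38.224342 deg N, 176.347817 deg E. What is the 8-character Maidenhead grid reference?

RM88ef13

Offset from 180°W / 90°S: lon 356.34782°, lat 128.22434°.
Field: lon ⌊356.34782/20⌋ = 17 → R; lat ⌊128.22434/10⌋ = 12 → M.
Square: lon ⌊16.34782/2⌋ = 8; lat ⌊8.22434/1⌋ = 8.
Subsquare: lon ⌊0.34782/0.0833333⌋ = 4 → e; lat ⌊0.22434/0.0416667⌋ = 5 → f.
Extended square: lon ⌊0.01448/0.00833333⌋ = 1; lat ⌊0.01601/0.00416667⌋ = 3.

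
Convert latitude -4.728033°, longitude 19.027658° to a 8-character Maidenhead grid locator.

JI95mg35

Add 180° to longitude and 90° to latitude: 199.02766, 85.27197.
Field: lon ⌊199.02766/20⌋ = 9 → J; lat ⌊85.27197/10⌋ = 8 → I.
Square: lon ⌊19.02766/2⌋ = 9; lat ⌊5.27197/1⌋ = 5.
Subsquare: lon ⌊1.02766/0.0833333⌋ = 12 → m; lat ⌊0.27197/0.0416667⌋ = 6 → g.
Extended square: lon ⌊0.02766/0.00833333⌋ = 3; lat ⌊0.02197/0.00416667⌋ = 5.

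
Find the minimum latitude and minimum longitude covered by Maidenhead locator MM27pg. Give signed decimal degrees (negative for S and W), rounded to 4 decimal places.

37.2500, 65.2500

Field M=12, M=12: +12·20° lon, +12·10° lat → SW at lon 60°, lat 30°.
Square 2, 7: +2·2° lon, +7·1° lat → SW at lon 64°, lat 37°.
Subsquare p=15, g=6: +15·0.0833333° lon, +6·0.0416667° lat → SW at lon 65.25°, lat 37.25°.
latitude 37.2500, longitude 65.2500.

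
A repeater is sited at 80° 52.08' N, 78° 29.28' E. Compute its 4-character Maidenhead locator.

Add 180° to longitude and 90° to latitude: 258.49, 170.87.
Field: 258.49/20 → 12 → M, 170.87/10 → 17 → R; chars MR.
Square: 18.49/2 → 9, 0.87/1 → 0; chars 90.

MR90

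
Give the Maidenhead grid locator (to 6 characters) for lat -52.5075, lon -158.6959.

BD07pl

Offset from 180°W / 90°S: lon 21.3041°, lat 37.4925°.
Field (20°×10°, letters A–R): 21.3041/20 → 1 → B, 37.4925/10 → 3 → D; chars BD.
Square (2°×1°, digits 0–9): 1.3041/2 → 0, 7.4925/1 → 7; chars 07.
Subsquare (5′×2.5′, letters a–x): 1.3041/0.0833333 → 15 → p, 0.4925/0.0416667 → 11 → l; chars pl.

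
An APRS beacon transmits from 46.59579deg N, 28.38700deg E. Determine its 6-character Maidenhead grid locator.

Add 180° to longitude and 90° to latitude: 208.3870, 136.5958.
Field (20°×10°, letters A–R): lon ⌊208.3870/20⌋ = 10 → K; lat ⌊136.5958/10⌋ = 13 → N.
Square (2°×1°, digits 0–9): lon ⌊8.3870/2⌋ = 4; lat ⌊6.5958/1⌋ = 6.
Subsquare (5′×2.5′, letters a–x): lon ⌊0.3870/0.0833333⌋ = 4 → e; lat ⌊0.5958/0.0416667⌋ = 14 → o.

KN46eo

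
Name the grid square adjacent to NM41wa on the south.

Latitude subsquare a = 0; −1 → -1, wraps to 23 = x, carry into square.
Latitude square 1; −1 → 0.
The longitude characters are unchanged.

NM40wx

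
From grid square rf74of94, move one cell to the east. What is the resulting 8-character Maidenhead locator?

RF74pf04

Longitude extended square 9; +1 → 10, wraps to 0, carry into subsquare.
Longitude subsquare o = 14; +1 → 15 = p.
The latitude characters are unchanged.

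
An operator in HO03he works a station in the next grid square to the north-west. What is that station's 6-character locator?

HO03gf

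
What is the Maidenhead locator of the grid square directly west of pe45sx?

PE45rx

Longitude subsquare s = 18; −1 → 17 = r.
The latitude characters are unchanged.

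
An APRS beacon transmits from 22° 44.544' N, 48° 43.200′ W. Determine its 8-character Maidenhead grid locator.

Offset from 180°W / 90°S: lon 131.28000°, lat 112.74240°.
Field: 131.28000/20 → 6 → G, 112.74240/10 → 11 → L; chars GL.
Square: 11.28000/2 → 5, 2.74240/1 → 2; chars 52.
Subsquare: 1.28000/0.0833333 → 15 → p, 0.74240/0.0416667 → 17 → r; chars pr.
Extended square: 0.03000/0.00833333 → 3, 0.03407/0.00416667 → 8; chars 38.

GL52pr38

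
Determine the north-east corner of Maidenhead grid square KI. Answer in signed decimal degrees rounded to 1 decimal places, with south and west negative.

0.0, 40.0

Field K=10, I=8: +10·20° lon, +8·10° lat → SW at lon 20°, lat -10°.
Cell spans 20° lon × 10° lat. NE corner is SW corner plus one full cell.
latitude 0.0, longitude 40.0.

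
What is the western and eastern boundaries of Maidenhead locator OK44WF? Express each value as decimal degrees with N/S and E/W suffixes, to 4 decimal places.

Field O=14, K=10: +14·20° lon, +10·10° lat → SW at lon 100°, lat 10°.
Square 4, 4: +4·2° lon, +4·1° lat → SW at lon 108°, lat 14°.
Subsquare w=22, f=5: +22·0.0833333° lon, +5·0.0416667° lat → SW at lon 109.833°, lat 14.2083°.
Cell spans 0.0833333° lon × 0.0416667° lat.
west 109.8333° E, east 109.9167° E.

109.8333° E, 109.9167° E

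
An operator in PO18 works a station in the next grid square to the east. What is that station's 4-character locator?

Longitude square 1; +1 → 2.
The latitude characters are unchanged.

PO28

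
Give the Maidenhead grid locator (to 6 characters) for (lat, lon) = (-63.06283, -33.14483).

HC36kw

Shift to the Maidenhead origin (180°W, 90°S): lon 146.8552, lat 26.9372.
Field (20°×10°, letters A–R): lon ⌊146.8552/20⌋ = 7 → H; lat ⌊26.9372/10⌋ = 2 → C.
Square (2°×1°, digits 0–9): lon ⌊6.8552/2⌋ = 3; lat ⌊6.9372/1⌋ = 6.
Subsquare (5′×2.5′, letters a–x): lon ⌊0.8552/0.0833333⌋ = 10 → k; lat ⌊0.9372/0.0416667⌋ = 22 → w.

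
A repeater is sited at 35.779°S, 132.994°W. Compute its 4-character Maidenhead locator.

Add 180° to longitude and 90° to latitude: 47.01, 54.22.
Field: 47.01/20 → 2 → C, 54.22/10 → 5 → F; chars CF.
Square: 7.01/2 → 3, 4.22/1 → 4; chars 34.

CF34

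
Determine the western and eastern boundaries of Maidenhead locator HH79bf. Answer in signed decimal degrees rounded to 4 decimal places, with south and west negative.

-25.9167, -25.8333

Field H=7, H=7: +7·20° lon, +7·10° lat → SW at lon -40°, lat -20°.
Square 7, 9: +7·2° lon, +9·1° lat → SW at lon -26°, lat -11°.
Subsquare b=1, f=5: +1·0.0833333° lon, +5·0.0416667° lat → SW at lon -25.9167°, lat -10.7917°.
Cell spans 0.0833333° lon × 0.0416667° lat.
west -25.9167, east -25.8333.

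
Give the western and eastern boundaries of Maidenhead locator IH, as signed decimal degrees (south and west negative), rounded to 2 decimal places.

-20.00, 0.00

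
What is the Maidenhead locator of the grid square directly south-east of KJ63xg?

KJ73af

Longitude subsquare x = 23; +1 → 24, wraps to 0 = a, carry into square.
Longitude square 6; +1 → 7.
Latitude subsquare g = 6; −1 → 5 = f.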